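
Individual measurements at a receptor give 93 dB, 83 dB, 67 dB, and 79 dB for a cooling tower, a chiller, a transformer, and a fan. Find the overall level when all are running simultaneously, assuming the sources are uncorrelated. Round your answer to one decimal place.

93.6 dB

For uncorrelated sources the intensities add, so convert each level to linear form, sum, and take 10·log₁₀ of the total.
Σ 10^(L/10) = 10^(93/10) + 10^(83/10) + 10^(67/10) + 10^(79/10) = 2.279e+09.
L_total = 10·log₁₀(2.279e+09) = 93.58 dB.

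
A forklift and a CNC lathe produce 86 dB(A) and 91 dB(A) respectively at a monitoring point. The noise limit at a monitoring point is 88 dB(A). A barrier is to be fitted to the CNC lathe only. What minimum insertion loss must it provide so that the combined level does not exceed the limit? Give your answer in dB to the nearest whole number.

7 dB

The untreated sources together contribute 10^(86/10) = 3.981e+08, i.e. 86.00 dB(A).
The limit corresponds to 10^(88/10) = 6.310e+08; subtracting the fixed part leaves 2.329e+08 for the CNC lathe, i.e. 83.67 dB(A).
Required insertion loss = 91 − 83.67 = 7.33 dB.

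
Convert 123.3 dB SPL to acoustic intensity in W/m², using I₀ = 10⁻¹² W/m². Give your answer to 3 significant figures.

2.14 W/m²

I = I₀·10^(L/10) = 10⁻¹² × 10^(123.3/10) = 10^(0.330).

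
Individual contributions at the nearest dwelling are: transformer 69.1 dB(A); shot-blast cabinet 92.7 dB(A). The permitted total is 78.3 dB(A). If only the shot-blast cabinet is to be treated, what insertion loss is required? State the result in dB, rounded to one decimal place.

The untreated sources together contribute 10^(69.1/10) = 8.128e+06, i.e. 69.10 dB(A).
To meet 78.3 dB(A) overall, the treated shot-blast cabinet may contribute at most 10^(78.3/10) − 8.128e+06 = 5.948e+07, i.e. 77.74 dB(A).
Required insertion loss = 92.7 − 77.74 = 14.96 dB.

15.0 dB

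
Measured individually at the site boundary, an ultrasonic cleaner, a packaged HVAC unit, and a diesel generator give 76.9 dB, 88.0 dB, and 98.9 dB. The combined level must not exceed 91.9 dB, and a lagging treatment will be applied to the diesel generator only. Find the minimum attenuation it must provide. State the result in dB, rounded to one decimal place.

The untreated sources together contribute 10^(76.9/10) + 10^(88.0/10) = 6.799e+08, i.e. 88.32 dB.
To meet 91.9 dB overall, the treated diesel generator may contribute at most 10^(91.9/10) − 6.799e+08 = 8.689e+08, i.e. 89.39 dB.
So the diesel generator must be reduced from 98.9 to 89.39 dB: IL = 9.51 dB.

9.5 dB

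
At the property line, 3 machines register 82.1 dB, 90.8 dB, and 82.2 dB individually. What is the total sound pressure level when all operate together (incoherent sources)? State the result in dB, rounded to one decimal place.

For uncorrelated sources the intensities add, so convert each level to linear form, sum, and take 10·log₁₀ of the total.
Σ 10^(L/10) = 10^(82.1/10) + 10^(90.8/10) + 10^(82.2/10) = 1.530e+09.
L_total = 10·log₁₀(1.530e+09) = 91.85 dB.

91.8 dB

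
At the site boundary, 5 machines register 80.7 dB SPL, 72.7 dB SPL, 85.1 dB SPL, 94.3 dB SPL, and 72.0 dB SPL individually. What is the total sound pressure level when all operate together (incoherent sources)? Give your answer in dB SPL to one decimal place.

95.0 dB SPL

For uncorrelated sources the intensities add, so convert each level to linear form, sum, and take 10·log₁₀ of the total.
Σ 10^(L/10) = 10^(80.7/10) + 10^(72.7/10) + 10^(85.1/10) + 10^(94.3/10) + 10^(72.0/10) = 3.167e+09.
L_total = 10·log₁₀(3.167e+09) = 95.01 dB SPL.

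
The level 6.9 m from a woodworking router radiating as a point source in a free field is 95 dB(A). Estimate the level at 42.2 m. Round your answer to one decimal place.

Point-source attenuation: ΔL = 20·log₁₀(r₂/r₁) = 20·log₁₀(42.2/6.9) = 15.729 dB.
L₂ = 95 − 20·log₁₀(42.2/6.9) = 95 − 15.729 = 79.27 dB(A).

79.3 dB(A)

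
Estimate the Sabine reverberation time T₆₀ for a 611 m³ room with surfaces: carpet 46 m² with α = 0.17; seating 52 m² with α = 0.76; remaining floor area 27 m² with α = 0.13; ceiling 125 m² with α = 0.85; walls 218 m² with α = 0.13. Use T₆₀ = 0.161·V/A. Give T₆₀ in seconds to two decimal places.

Total absorption A = 46·0.17 + 52·0.76 + 27·0.13 + 125·0.85 + 218·0.13 = 185.44 m² sabins.
T₆₀ = 0.161 × 611 / 185.44 = 0.530 s.

0.53 s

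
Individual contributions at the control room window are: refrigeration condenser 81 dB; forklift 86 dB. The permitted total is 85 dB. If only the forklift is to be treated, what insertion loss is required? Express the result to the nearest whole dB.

3 dB

The untreated sources together contribute 10^(81/10) = 1.259e+08, i.e. 81.00 dB.
To meet 85 dB overall, the treated forklift may contribute at most 10^(85/10) − 1.259e+08 = 1.903e+08, i.e. 82.80 dB.
Required insertion loss = 86 − 82.80 = 3.20 dB.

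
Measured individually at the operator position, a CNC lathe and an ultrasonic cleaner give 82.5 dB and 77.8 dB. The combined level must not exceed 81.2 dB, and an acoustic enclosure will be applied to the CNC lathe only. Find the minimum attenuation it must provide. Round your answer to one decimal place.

The untreated sources together contribute 10^(77.8/10) = 6.026e+07, i.e. 77.80 dB.
The limit corresponds to 10^(81.2/10) = 1.318e+08; subtracting the fixed part leaves 7.157e+07 for the CNC lathe, i.e. 78.55 dB.
Required insertion loss = 82.5 − 78.55 = 3.95 dB.

4.0 dB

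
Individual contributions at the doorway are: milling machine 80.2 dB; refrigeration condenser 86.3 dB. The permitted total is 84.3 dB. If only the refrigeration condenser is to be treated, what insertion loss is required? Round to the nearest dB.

Fixed contribution from the other source: Σ 10^(L/10) = 10^(80.2/10) = 1.047e+08 (80.20 dB).
The limit corresponds to 10^(84.3/10) = 2.692e+08; subtracting the fixed part leaves 1.644e+08 for the refrigeration condenser, i.e. 82.16 dB.
So the refrigeration condenser must be reduced from 86.3 to 82.16 dB: IL = 4.14 dB.

4 dB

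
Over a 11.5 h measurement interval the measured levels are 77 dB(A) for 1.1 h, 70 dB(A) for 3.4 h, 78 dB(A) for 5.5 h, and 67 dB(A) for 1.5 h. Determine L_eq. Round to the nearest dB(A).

76 dB(A)

L_eq = 10·log₁₀[(1/T)·Σ tᵢ·10^(Lᵢ/10)] with T = 11.5 h.
Σ tᵢ·10^(Lᵢ/10) = 1.1·10^(77/10) + 3.4·10^(70/10) + 5.5·10^(78/10) + 1.5·10^(67/10) = 4.437e+08.
L_eq = 10·log₁₀(4.437e+08/11.5) = 75.86 dB(A).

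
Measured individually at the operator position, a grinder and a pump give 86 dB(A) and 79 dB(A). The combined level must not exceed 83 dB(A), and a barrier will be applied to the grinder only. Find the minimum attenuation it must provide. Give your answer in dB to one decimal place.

The untreated sources together contribute 10^(79/10) = 7.943e+07, i.e. 79.00 dB(A).
The limit corresponds to 10^(83/10) = 1.995e+08; subtracting the fixed part leaves 1.201e+08 for the grinder, i.e. 80.80 dB(A).
So the grinder must be reduced from 86 to 80.80 dB(A): IL = 5.20 dB.

5.2 dB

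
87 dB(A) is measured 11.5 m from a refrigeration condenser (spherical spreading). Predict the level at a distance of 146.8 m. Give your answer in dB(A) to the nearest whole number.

Point-source attenuation: ΔL = 20·log₁₀(r₂/r₁) = 20·log₁₀(146.8/11.5) = 22.121 dB.
L₂ = 87 − 20·log₁₀(146.8/11.5) = 87 − 22.121 = 64.88 dB(A).

65 dB(A)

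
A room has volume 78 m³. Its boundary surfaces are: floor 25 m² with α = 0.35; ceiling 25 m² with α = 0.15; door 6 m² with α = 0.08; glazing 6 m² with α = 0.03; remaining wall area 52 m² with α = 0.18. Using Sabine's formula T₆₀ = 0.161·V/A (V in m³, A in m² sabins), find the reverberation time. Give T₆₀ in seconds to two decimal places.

Summing Sᵢαᵢ: 25·0.35 + 25·0.15 + 6·0.08 + 6·0.03 + 52·0.18 = 22.52 m².
T₆₀ = 0.161 × 78 / 22.52 = 0.558 s.

0.56 s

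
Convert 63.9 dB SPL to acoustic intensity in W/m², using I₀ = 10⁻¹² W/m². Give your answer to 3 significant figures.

2.45e-06 W/m²

I = I₀·10^(L/10) = 10⁻¹² × 10^(63.9/10) = 10^(-5.610).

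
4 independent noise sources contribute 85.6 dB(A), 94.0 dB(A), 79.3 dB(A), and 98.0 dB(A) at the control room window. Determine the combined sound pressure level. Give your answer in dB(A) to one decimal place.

99.7 dB(A)

Incoherent sources combine by intensity addition: L_total = 10·log₁₀(Σ 10^(L_i/10)).
Σ 10^(L/10) = 10^(85.6/10) + 10^(94.0/10) + 10^(79.3/10) + 10^(98.0/10) = 9.270e+09.
L_total = 10·log₁₀(9.270e+09) = 99.67 dB(A).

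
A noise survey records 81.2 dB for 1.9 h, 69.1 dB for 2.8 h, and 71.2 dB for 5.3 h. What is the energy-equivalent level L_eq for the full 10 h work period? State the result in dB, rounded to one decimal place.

75.4 dB

The energy average is taken in the linear domain: L_eq = 10·log₁₀[(Σ tᵢ·10^(Lᵢ/10))/T], T = 10 h.
Σ tᵢ·10^(Lᵢ/10) = 1.9·10^(81.2/10) + 2.8·10^(69.1/10) + 5.3·10^(71.2/10) = 3.431e+08.
L_eq = 10·log₁₀(3.431e+08/10) = 75.35 dB.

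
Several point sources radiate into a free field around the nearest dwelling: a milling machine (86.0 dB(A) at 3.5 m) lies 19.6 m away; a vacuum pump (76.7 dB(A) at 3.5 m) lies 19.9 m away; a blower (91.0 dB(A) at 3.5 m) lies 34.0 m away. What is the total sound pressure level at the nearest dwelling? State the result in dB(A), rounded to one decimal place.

74.4 dB(A)

Apply inverse-square spreading to bring every level to the receiver, then sum 10^(L/10).
milling machine: 86.0 − 20·log₁₀(19.6/3.5) = 86.0 − 14.96 = 71.04 dB(A).
vacuum pump: 76.7 − 20·log₁₀(19.9/3.5) = 76.7 − 15.10 = 61.60 dB(A).
blower: 91.0 − 20·log₁₀(34.0/3.5) = 91.0 − 19.75 = 71.25 dB(A).
Σ 10^(L/10) = 2.748e+07 → L_total = 10·log₁₀(2.748e+07) = 74.39 dB(A).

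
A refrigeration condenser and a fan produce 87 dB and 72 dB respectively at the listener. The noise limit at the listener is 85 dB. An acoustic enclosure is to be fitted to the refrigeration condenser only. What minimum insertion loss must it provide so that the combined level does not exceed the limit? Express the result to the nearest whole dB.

2 dB

Everything except the refrigeration condenser sums to 10^(72/10) = 1.585e+07 in linear terms, 72.00 dB.
To meet 85 dB overall, the treated refrigeration condenser may contribute at most 10^(85/10) − 1.585e+07 = 3.004e+08, i.e. 84.78 dB.
So the refrigeration condenser must be reduced from 87 to 84.78 dB: IL = 2.22 dB.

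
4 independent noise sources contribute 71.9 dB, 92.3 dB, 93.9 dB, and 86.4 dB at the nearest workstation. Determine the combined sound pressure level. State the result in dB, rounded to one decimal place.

96.6 dB

Incoherent sources combine by intensity addition: L_total = 10·log₁₀(Σ 10^(L_i/10)).
Σ 10^(L/10) = 10^(71.9/10) + 10^(92.3/10) + 10^(93.9/10) + 10^(86.4/10) = 4.605e+09.
L_total = 10·log₁₀(4.605e+09) = 96.63 dB.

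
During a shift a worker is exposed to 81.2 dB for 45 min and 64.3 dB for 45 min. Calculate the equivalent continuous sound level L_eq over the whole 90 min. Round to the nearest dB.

78 dB

Weight each interval's intensity by its duration and average over T = 90 min:
Σ tᵢ·10^(Lᵢ/10) = 45·10^(81.2/10) + 45·10^(64.3/10) = 6.053e+09.
L_eq = 10·log₁₀(6.053e+09/90) = 78.28 dB.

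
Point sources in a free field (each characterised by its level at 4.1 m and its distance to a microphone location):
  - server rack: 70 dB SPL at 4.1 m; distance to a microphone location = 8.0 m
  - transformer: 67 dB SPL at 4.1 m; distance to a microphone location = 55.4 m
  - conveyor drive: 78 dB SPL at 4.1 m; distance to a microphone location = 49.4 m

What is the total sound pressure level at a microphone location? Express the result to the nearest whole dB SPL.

First find each source's level at the receiver (point-source: −20·log₁₀(r/r_ref)), then combine on an intensity basis.
server rack: 70 − 20·log₁₀(8.0/4.1) = 70 − 5.81 = 64.19 dB SPL.
transformer: 67 − 20·log₁₀(55.4/4.1) = 67 − 22.61 = 44.39 dB SPL.
conveyor drive: 78 − 20·log₁₀(49.4/4.1) = 78 − 21.62 = 56.38 dB SPL.
Σ 10^(L/10) = 3.089e+06 → L_total = 10·log₁₀(3.089e+06) = 64.90 dB SPL.

65 dB SPL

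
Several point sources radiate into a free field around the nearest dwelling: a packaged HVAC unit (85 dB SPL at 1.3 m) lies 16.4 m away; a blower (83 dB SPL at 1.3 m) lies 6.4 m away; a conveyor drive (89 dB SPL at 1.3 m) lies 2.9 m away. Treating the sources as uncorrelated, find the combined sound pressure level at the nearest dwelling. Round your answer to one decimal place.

Apply inverse-square spreading to bring every level to the receiver, then sum 10^(L/10).
packaged HVAC unit: 85 − 20·log₁₀(16.4/1.3) = 85 − 22.02 = 62.98 dB SPL.
blower: 83 − 20·log₁₀(6.4/1.3) = 83 − 13.84 = 69.16 dB SPL.
conveyor drive: 89 − 20·log₁₀(2.9/1.3) = 89 − 6.97 = 82.03 dB SPL.
Σ 10^(L/10) = 1.698e+08 → L_total = 10·log₁₀(1.698e+08) = 82.30 dB SPL.

82.3 dB SPL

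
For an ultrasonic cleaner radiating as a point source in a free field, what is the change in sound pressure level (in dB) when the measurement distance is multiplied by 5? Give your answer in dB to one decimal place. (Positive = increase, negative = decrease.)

-14.0 dB

A point source loses 6 dB per doubling of distance; generally ΔL = −20·log₁₀(r₂/r₁).
ΔL = −20·log₁₀(5) = -13.98 dB.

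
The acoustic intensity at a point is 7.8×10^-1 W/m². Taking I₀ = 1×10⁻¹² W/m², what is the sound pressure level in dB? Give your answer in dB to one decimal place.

118.9 dB

Dividing by I₀ shifts the exponent by 12: I/I₀ = 7.8×10^11.
L = 10·(0.8921 + 11) = 118.92 dB.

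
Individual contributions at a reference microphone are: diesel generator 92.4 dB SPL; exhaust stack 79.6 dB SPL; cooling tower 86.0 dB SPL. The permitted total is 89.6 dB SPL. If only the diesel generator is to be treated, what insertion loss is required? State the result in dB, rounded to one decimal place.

6.1 dB

Everything except the diesel generator sums to 10^(79.6/10) + 10^(86.0/10) = 4.893e+08 in linear terms, 86.90 dB SPL.
The limit corresponds to 10^(89.6/10) = 9.120e+08; subtracting the fixed part leaves 4.227e+08 for the diesel generator, i.e. 86.26 dB SPL.
Required insertion loss = 92.4 − 86.26 = 6.14 dB.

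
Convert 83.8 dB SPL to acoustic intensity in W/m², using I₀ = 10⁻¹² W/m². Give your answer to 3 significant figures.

L = 10·log₁₀(I/I₀) ⇒ I = I₀·10^(L/10) = 10⁻¹² × 10^8.38.

0.000240 W/m²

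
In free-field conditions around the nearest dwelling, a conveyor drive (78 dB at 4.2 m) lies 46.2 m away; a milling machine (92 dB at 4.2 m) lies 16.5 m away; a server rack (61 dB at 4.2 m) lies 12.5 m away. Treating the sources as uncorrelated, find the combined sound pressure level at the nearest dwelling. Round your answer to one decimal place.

80.1 dB

Propagate each source to the receiver with L = L_ref − 20·log₁₀(r/r_ref), then add intensities.
conveyor drive: 78 − 20·log₁₀(46.2/4.2) = 78 − 20.83 = 57.17 dB.
milling machine: 92 − 20·log₁₀(16.5/4.2) = 92 − 11.88 = 80.12 dB.
server rack: 61 − 20·log₁₀(12.5/4.2) = 61 − 9.47 = 51.53 dB.
Σ 10^(L/10) = 1.034e+08 → L_total = 10·log₁₀(1.034e+08) = 80.14 dB.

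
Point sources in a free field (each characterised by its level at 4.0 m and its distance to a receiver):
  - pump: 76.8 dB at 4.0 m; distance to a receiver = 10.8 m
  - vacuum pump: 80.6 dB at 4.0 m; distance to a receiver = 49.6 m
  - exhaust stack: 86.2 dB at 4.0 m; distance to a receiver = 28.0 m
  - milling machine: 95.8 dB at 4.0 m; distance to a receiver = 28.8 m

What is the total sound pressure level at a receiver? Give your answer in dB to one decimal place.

79.5 dB

Apply inverse-square spreading to bring every level to the receiver, then sum 10^(L/10).
pump: 76.8 − 20·log₁₀(10.8/4.0) = 76.8 − 8.63 = 68.17 dB.
vacuum pump: 80.6 − 20·log₁₀(49.6/4.0) = 80.6 − 21.87 = 58.73 dB.
exhaust stack: 86.2 − 20·log₁₀(28.0/4.0) = 86.2 − 16.90 = 69.30 dB.
milling machine: 95.8 − 20·log₁₀(28.8/4.0) = 95.8 − 17.15 = 78.65 dB.
Σ 10^(L/10) = 8.916e+07 → L_total = 10·log₁₀(8.916e+07) = 79.50 dB.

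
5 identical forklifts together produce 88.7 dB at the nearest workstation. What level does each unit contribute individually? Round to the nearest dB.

Dividing the total intensity by 5 lowers the level by 10·log₁₀ 5 = 6.990 dB: L₁ = 88.7 − 6.990.

82 dB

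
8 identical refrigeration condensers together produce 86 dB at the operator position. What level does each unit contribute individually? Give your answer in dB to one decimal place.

8 equal contributions raise the level by 10·log₁₀ 8 = 9.031 dB, so each unit alone gives 86 − 9.031.

77.0 dB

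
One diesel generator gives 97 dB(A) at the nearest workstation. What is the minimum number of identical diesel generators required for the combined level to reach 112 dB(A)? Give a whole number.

N identical sources give L₁ + 10·log₁₀ N, so require 10·log₁₀ N ≥ 112 − 97 = 15.0 dB.
N ≥ 10^(15.0/10) = 31.623, so N = 32.

32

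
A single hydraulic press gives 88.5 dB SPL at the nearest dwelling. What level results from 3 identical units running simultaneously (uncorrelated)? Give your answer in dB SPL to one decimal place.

93.3 dB SPL

With 3 equal, uncorrelated contributions the intensity is 3× that of one unit, giving a rise of 10·log₁₀ 3.
L_total = 88.5 + 10·log₁₀(3) = 88.5 + 4.771 = 93.27 dB SPL.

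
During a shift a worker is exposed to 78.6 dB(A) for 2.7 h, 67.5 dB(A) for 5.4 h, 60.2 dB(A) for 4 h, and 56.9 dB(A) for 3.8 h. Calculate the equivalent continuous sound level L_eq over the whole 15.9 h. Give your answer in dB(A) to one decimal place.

The energy average is taken in the linear domain: L_eq = 10·log₁₀[(Σ tᵢ·10^(Lᵢ/10))/T], T = 15.9 h.
Σ tᵢ·10^(Lᵢ/10) = 2.7·10^(78.6/10) + 5.4·10^(67.5/10) + 4·10^(60.2/10) + 3.8·10^(56.9/10) = 2.320e+08.
L_eq = 10·log₁₀(2.320e+08/15.9) = 71.64 dB(A).

71.6 dB(A)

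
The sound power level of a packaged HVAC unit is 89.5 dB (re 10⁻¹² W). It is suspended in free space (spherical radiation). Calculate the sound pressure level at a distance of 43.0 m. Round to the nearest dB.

46 dB

Free-field spherical radiation: L_p = L_w − 10·log₁₀(4π·r²), r = 43.0 m.
4π·r² = 2.324e+04 m², 10·log₁₀ of that is 43.661 dB.
L_p = 89.5 − 43.661 = 45.84 dB.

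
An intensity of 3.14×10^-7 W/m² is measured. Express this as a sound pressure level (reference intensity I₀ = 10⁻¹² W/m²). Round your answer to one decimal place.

Dividing by I₀ shifts the exponent by 12: I/I₀ = 3.14×10^5.
L = 10·(0.4969 + 5) = 54.97 dB.

55.0 dB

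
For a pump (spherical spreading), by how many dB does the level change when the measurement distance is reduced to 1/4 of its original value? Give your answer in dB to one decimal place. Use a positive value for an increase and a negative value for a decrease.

+12.0 dB

With spherical spreading the level changes by −20·log₁₀(r₂/r₁).
ΔL = −20·log₁₀(0.25) = +12.04 dB.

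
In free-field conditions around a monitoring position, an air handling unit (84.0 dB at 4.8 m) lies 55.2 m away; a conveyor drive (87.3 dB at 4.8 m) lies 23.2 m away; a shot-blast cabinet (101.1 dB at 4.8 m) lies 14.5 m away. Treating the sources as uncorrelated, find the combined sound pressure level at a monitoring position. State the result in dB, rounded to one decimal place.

Apply inverse-square spreading to bring every level to the receiver, then sum 10^(L/10).
air handling unit: 84.0 − 20·log₁₀(55.2/4.8) = 84.0 − 21.21 = 62.79 dB.
conveyor drive: 87.3 − 20·log₁₀(23.2/4.8) = 87.3 − 13.68 = 73.62 dB.
shot-blast cabinet: 101.1 − 20·log₁₀(14.5/4.8) = 101.1 − 9.60 = 91.50 dB.
Σ 10^(L/10) = 1.437e+09 → L_total = 10·log₁₀(1.437e+09) = 91.57 dB.

91.6 dB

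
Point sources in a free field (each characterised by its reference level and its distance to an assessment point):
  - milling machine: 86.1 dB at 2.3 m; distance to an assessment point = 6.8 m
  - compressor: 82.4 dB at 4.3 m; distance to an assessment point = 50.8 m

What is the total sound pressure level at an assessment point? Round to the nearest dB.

77 dB

Apply inverse-square spreading to bring every level to the receiver, then sum 10^(L/10).
milling machine: 86.1 − 20·log₁₀(6.8/2.3) = 86.1 − 9.42 = 76.68 dB.
compressor: 82.4 − 20·log₁₀(50.8/4.3) = 82.4 − 21.45 = 60.95 dB.
Σ 10^(L/10) = 4.785e+07 → L_total = 10·log₁₀(4.785e+07) = 76.80 dB.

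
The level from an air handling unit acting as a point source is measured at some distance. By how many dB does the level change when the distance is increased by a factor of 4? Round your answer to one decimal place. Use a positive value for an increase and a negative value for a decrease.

-12.0 dB

A point source loses 6 dB per doubling of distance; generally ΔL = −20·log₁₀(r₂/r₁).
ΔL = −20·log₁₀(4) = -12.04 dB.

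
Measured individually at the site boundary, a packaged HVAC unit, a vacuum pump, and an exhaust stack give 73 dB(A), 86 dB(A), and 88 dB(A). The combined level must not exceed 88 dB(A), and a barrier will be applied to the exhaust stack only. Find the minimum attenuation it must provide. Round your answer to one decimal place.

Fixed contribution from the other sources: Σ 10^(L/10) = 10^(73/10) + 10^(86/10) = 4.181e+08 (86.21 dB(A)).
The limit corresponds to 10^(88/10) = 6.310e+08; subtracting the fixed part leaves 2.129e+08 for the exhaust stack, i.e. 83.28 dB(A).
Required insertion loss = 88 − 83.28 = 4.72 dB.

4.7 dB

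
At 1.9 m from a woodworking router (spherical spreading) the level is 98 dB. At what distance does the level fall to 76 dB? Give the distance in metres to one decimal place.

23.9 m

Point-source spreading drops the level by 20·log₁₀(r₂/r₁); inverting, r₂/r₁ = 10^(ΔL/20).
r₂ = 1.9·10^((98−76)/20) = 1.9·10^(22.0/20) = 23.92 m.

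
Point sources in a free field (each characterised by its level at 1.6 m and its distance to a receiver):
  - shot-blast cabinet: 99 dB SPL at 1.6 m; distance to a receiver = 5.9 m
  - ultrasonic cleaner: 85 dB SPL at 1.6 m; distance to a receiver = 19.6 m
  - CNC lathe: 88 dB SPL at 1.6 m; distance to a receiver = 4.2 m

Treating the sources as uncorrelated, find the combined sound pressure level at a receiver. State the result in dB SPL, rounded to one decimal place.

88.3 dB SPL

Apply inverse-square spreading to bring every level to the receiver, then sum 10^(L/10).
shot-blast cabinet: 99 − 20·log₁₀(5.9/1.6) = 99 − 11.33 = 87.67 dB SPL.
ultrasonic cleaner: 85 − 20·log₁₀(19.6/1.6) = 85 − 21.76 = 63.24 dB SPL.
CNC lathe: 88 − 20·log₁₀(4.2/1.6) = 88 − 8.38 = 79.62 dB SPL.
Σ 10^(L/10) = 6.778e+08 → L_total = 10·log₁₀(6.778e+08) = 88.31 dB SPL.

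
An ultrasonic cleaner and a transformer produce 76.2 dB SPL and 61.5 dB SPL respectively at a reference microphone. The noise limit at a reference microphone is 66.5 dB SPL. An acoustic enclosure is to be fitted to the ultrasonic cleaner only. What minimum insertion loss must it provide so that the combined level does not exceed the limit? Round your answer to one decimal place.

11.4 dB

Fixed contribution from the other source: Σ 10^(L/10) = 10^(61.5/10) = 1.413e+06 (61.50 dB SPL).
The limit corresponds to 10^(66.5/10) = 4.467e+06; subtracting the fixed part leaves 3.054e+06 for the ultrasonic cleaner, i.e. 64.85 dB SPL.
Required insertion loss = 76.2 − 64.85 = 11.35 dB.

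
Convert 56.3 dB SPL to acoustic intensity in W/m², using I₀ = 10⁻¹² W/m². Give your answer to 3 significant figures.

4.27e-07 W/m²

I = I₀·10^(L/10) = 10⁻¹² × 10^(56.3/10) = 10^(-6.370).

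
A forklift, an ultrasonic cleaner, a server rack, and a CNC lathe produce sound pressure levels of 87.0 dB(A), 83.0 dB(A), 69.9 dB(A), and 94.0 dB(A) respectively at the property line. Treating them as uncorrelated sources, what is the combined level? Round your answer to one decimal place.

For uncorrelated sources the intensities add, so convert each level to linear form, sum, and take 10·log₁₀ of the total.
Σ 10^(L/10) = 10^(87.0/10) + 10^(83.0/10) + 10^(69.9/10) + 10^(94.0/10) = 3.222e+09.
L_total = 10·log₁₀(3.222e+09) = 95.08 dB(A).

95.1 dB(A)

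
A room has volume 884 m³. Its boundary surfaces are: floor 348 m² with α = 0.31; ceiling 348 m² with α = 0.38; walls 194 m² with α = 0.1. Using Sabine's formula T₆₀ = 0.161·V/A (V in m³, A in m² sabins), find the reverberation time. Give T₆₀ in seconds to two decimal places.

Total absorption A = 348·0.31 + 348·0.38 + 194·0.1 = 259.52 m² sabins.
T₆₀ = 0.161 × 884 / 259.52 = 0.548 s.

0.55 s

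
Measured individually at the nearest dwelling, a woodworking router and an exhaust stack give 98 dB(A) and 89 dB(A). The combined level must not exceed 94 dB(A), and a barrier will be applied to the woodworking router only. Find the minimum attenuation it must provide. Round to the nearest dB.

6 dB

Everything except the woodworking router sums to 10^(89/10) = 7.943e+08 in linear terms, 89.00 dB(A).
To meet 94 dB(A) overall, the treated woodworking router may contribute at most 10^(94/10) − 7.943e+08 = 1.718e+09, i.e. 92.35 dB(A).
So the woodworking router must be reduced from 98 to 92.35 dB(A): IL = 5.65 dB.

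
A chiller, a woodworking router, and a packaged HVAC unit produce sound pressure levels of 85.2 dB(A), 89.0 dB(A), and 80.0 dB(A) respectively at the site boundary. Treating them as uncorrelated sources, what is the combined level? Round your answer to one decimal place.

90.9 dB(A)

For uncorrelated sources the intensities add, so convert each level to linear form, sum, and take 10·log₁₀ of the total.
Σ 10^(L/10) = 10^(85.2/10) + 10^(89.0/10) + 10^(80.0/10) = 1.225e+09.
L_total = 10·log₁₀(1.225e+09) = 90.88 dB(A).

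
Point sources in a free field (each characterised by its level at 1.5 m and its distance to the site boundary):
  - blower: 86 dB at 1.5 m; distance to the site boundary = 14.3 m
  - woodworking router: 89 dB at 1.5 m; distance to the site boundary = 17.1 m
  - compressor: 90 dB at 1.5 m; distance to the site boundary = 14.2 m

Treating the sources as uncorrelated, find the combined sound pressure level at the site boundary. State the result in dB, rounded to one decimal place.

Propagate each source to the receiver with L = L_ref − 20·log₁₀(r/r_ref), then add intensities.
blower: 86 − 20·log₁₀(14.3/1.5) = 86 − 19.58 = 66.42 dB.
woodworking router: 89 − 20·log₁₀(17.1/1.5) = 89 − 21.14 = 67.86 dB.
compressor: 90 − 20·log₁₀(14.2/1.5) = 90 − 19.52 = 70.48 dB.
Σ 10^(L/10) = 2.165e+07 → L_total = 10·log₁₀(2.165e+07) = 73.35 dB.

73.4 dB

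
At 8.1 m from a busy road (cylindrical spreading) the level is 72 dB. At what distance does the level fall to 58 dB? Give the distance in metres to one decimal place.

The 14.0 dB drop corresponds to a distance ratio of 10^(14.0/10) for a line source.
r₂ = 8.1·10^((72−58)/10) = 8.1·10^(14.0/10) = 203.46 m.

203.5 m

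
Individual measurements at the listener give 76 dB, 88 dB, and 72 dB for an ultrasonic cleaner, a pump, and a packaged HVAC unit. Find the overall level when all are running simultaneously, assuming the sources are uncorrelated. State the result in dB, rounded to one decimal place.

88.4 dB

For uncorrelated sources the intensities add, so convert each level to linear form, sum, and take 10·log₁₀ of the total.
Σ 10^(L/10) = 10^(76/10) + 10^(88/10) + 10^(72/10) = 6.866e+08.
L_total = 10·log₁₀(6.866e+08) = 88.37 dB.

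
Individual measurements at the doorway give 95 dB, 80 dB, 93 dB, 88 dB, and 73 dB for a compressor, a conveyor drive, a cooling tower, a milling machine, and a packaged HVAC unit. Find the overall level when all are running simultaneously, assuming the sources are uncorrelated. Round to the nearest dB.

98 dB

Incoherent sources combine by intensity addition: L_total = 10·log₁₀(Σ 10^(L_i/10)).
Σ 10^(L/10) = 10^(95/10) + 10^(80/10) + 10^(93/10) + 10^(88/10) + 10^(73/10) = 5.908e+09.
L_total = 10·log₁₀(5.908e+09) = 97.71 dB.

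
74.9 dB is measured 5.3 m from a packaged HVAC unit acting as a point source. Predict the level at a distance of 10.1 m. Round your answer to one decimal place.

Point-source attenuation: ΔL = 20·log₁₀(r₂/r₁) = 20·log₁₀(10.1/5.3) = 5.601 dB.
L₂ = 74.9 − 20·log₁₀(10.1/5.3) = 74.9 − 5.601 = 69.30 dB.

69.3 dB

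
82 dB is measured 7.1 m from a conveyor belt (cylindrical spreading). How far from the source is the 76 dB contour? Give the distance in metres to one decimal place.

28.3 m

Line-source spreading drops the level by 10·log₁₀(r₂/r₁); inverting, r₂/r₁ = 10^(ΔL/10).
r₂ = 7.1·10^((82−76)/10) = 7.1·10^(6.0/10) = 28.27 m.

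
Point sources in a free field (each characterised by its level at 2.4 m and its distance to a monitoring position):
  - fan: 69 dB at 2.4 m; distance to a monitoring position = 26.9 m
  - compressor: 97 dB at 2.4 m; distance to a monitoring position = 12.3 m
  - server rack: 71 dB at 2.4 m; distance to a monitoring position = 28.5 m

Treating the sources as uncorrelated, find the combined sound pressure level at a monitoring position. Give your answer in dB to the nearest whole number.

83 dB

Apply inverse-square spreading to bring every level to the receiver, then sum 10^(L/10).
fan: 69 − 20·log₁₀(26.9/2.4) = 69 − 20.99 = 48.01 dB.
compressor: 97 − 20·log₁₀(12.3/2.4) = 97 − 14.19 = 82.81 dB.
server rack: 71 − 20·log₁₀(28.5/2.4) = 71 − 21.49 = 49.51 dB.
Σ 10^(L/10) = 1.910e+08 → L_total = 10·log₁₀(1.910e+08) = 82.81 dB.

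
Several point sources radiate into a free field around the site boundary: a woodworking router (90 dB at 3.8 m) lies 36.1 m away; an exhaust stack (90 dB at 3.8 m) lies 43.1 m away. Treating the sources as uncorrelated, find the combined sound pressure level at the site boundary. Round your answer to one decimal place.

Apply inverse-square spreading to bring every level to the receiver, then sum 10^(L/10).
woodworking router: 90 − 20·log₁₀(36.1/3.8) = 90 − 19.55 = 70.45 dB.
exhaust stack: 90 − 20·log₁₀(43.1/3.8) = 90 − 21.09 = 68.91 dB.
Σ 10^(L/10) = 1.885e+07 → L_total = 10·log₁₀(1.885e+07) = 72.75 dB.

72.8 dB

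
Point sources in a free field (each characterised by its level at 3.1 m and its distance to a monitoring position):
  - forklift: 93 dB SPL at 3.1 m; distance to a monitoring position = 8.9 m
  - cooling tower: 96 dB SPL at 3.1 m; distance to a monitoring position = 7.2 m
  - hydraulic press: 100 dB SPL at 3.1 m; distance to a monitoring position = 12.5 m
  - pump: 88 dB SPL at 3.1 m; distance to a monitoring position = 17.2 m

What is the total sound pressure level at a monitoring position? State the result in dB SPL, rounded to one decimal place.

Propagate each source to the receiver with L = L_ref − 20·log₁₀(r/r_ref), then add intensities.
forklift: 93 − 20·log₁₀(8.9/3.1) = 93 − 9.16 = 83.84 dB SPL.
cooling tower: 96 − 20·log₁₀(7.2/3.1) = 96 − 7.32 = 88.68 dB SPL.
hydraulic press: 100 − 20·log₁₀(12.5/3.1) = 100 − 12.11 = 87.89 dB SPL.
pump: 88 − 20·log₁₀(17.2/3.1) = 88 − 14.88 = 73.12 dB SPL.
Σ 10^(L/10) = 1.616e+09 → L_total = 10·log₁₀(1.616e+09) = 92.08 dB SPL.

92.1 dB SPL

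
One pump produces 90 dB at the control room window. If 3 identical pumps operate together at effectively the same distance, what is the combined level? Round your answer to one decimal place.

With 3 equal, uncorrelated contributions the intensity is 3× that of one unit, giving a rise of 10·log₁₀ 3.
L_total = 90 + 10·log₁₀(3) = 90 + 4.771 = 94.77 dB.

94.8 dB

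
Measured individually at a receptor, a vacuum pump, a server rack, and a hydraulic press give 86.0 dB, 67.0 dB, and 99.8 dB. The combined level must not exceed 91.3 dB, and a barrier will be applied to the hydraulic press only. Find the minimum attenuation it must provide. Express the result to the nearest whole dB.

Fixed contribution from the other sources: Σ 10^(L/10) = 10^(86.0/10) + 10^(67.0/10) = 4.031e+08 (86.05 dB).
The limit corresponds to 10^(91.3/10) = 1.349e+09; subtracting the fixed part leaves 9.458e+08 for the hydraulic press, i.e. 89.76 dB.
Required insertion loss = 99.8 − 89.76 = 10.04 dB.

10 dB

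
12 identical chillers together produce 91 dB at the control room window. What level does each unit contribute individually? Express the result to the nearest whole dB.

80 dB

For N identical incoherent sources L_total = L₁ + 10·log₁₀ N, so L₁ = 91 − 10·log₁₀(12) = 91 − 10.792.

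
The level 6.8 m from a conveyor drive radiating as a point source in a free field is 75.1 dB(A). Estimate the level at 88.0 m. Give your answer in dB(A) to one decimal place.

For a point source, L₂ = L₁ − 20·log₁₀(r₂/r₁).
L₂ = 75.1 − 20·log₁₀(88.0/6.8) = 75.1 − 22.239 = 52.86 dB(A).

52.9 dB(A)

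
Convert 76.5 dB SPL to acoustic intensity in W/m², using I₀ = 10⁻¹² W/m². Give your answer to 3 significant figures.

4.47e-05 W/m²

I = I₀·10^(L/10) = 10⁻¹² × 10^(76.5/10) = 10^(-4.350).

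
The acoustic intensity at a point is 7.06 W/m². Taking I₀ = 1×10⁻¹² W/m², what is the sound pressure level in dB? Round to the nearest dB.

128 dB

Dividing by I₀ shifts the exponent by 12: I/I₀ = 7.06×10^12.
L = 10·(0.8488 + 12) = 128.49 dB.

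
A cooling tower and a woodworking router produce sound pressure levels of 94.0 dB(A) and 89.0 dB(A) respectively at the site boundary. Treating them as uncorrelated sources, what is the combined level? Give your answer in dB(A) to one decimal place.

95.2 dB(A)

Incoherent sources combine by intensity addition: L_total = 10·log₁₀(Σ 10^(L_i/10)).
Σ 10^(L/10) = 10^(94.0/10) + 10^(89.0/10) = 3.306e+09.
L_total = 10·log₁₀(3.306e+09) = 95.19 dB(A).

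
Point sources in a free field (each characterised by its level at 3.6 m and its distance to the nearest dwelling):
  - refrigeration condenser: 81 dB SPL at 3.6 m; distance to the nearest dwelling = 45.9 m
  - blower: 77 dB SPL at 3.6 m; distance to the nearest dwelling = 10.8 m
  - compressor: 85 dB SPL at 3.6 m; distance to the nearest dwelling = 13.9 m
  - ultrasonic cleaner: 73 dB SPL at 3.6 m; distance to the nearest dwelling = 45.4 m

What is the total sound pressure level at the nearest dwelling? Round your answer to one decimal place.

74.4 dB SPL

Propagate each source to the receiver with L = L_ref − 20·log₁₀(r/r_ref), then add intensities.
refrigeration condenser: 81 − 20·log₁₀(45.9/3.6) = 81 − 22.11 = 58.89 dB SPL.
blower: 77 − 20·log₁₀(10.8/3.6) = 77 − 9.54 = 67.46 dB SPL.
compressor: 85 − 20·log₁₀(13.9/3.6) = 85 − 11.73 = 73.27 dB SPL.
ultrasonic cleaner: 73 − 20·log₁₀(45.4/3.6) = 73 − 22.02 = 50.98 dB SPL.
Σ 10^(L/10) = 2.768e+07 → L_total = 10·log₁₀(2.768e+07) = 74.42 dB SPL.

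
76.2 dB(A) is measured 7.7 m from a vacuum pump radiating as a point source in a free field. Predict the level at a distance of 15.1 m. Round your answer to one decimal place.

For a point source, L₂ = L₁ − 20·log₁₀(r₂/r₁).
L₂ = 76.2 − 20·log₁₀(15.1/7.7) = 76.2 − 5.850 = 70.35 dB(A).

70.4 dB(A)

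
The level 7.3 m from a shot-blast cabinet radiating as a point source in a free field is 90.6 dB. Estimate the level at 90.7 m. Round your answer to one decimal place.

68.7 dB

Point-source attenuation: ΔL = 20·log₁₀(r₂/r₁) = 20·log₁₀(90.7/7.3) = 21.886 dB.
L₂ = 90.6 − 20·log₁₀(90.7/7.3) = 90.6 − 21.886 = 68.71 dB.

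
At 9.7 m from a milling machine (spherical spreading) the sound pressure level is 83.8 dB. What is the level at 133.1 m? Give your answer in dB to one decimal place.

Point-source attenuation: ΔL = 20·log₁₀(r₂/r₁) = 20·log₁₀(133.1/9.7) = 22.748 dB.
L₂ = 83.8 − 20·log₁₀(133.1/9.7) = 83.8 − 22.748 = 61.05 dB.

61.1 dB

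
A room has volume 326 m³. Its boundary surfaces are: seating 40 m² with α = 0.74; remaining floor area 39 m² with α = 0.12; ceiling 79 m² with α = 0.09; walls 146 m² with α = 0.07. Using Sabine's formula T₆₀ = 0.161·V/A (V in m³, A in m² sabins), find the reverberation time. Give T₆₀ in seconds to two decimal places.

Summing Sᵢαᵢ: 40·0.74 + 39·0.12 + 79·0.09 + 146·0.07 = 51.61 m².
T₆₀ = 0.161·V/A = 0.161·326/51.61 = 1.017 s.

1.02 s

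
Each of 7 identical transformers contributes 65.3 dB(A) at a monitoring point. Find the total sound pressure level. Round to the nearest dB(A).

L_total = L₁ + 10·log₁₀ N for N identical incoherent sources.
L_total = 65.3 + 10·log₁₀(7) = 65.3 + 8.451 = 73.75 dB(A).

74 dB(A)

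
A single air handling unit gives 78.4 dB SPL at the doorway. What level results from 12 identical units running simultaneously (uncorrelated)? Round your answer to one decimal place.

89.2 dB SPL

L_total = L₁ + 10·log₁₀ N for N identical incoherent sources.
L_total = 78.4 + 10·log₁₀(12) = 78.4 + 10.792 = 89.19 dB SPL.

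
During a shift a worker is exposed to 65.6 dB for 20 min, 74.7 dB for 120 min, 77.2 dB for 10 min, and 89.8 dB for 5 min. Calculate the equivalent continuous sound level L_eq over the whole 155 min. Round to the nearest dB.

The energy average is taken in the linear domain: L_eq = 10·log₁₀[(Σ tᵢ·10^(Lᵢ/10))/T], T = 155 min.
Σ tᵢ·10^(Lᵢ/10) = 20·10^(65.6/10) + 120·10^(74.7/10) + 10·10^(77.2/10) + 5·10^(89.8/10) = 8.914e+09.
L_eq = 10·log₁₀(8.914e+09/155) = 77.60 dB.

78 dB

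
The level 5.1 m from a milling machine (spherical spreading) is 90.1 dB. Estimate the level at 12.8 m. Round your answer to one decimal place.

82.1 dB

For a point source, L₂ = L₁ − 20·log₁₀(r₂/r₁).
L₂ = 90.1 − 20·log₁₀(12.8/5.1) = 90.1 − 7.993 = 82.11 dB.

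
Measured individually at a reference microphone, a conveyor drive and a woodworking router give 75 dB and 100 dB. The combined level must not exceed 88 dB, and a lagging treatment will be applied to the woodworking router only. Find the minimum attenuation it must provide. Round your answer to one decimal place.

12.2 dB

The untreated sources together contribute 10^(75/10) = 3.162e+07, i.e. 75.00 dB.
The limit corresponds to 10^(88/10) = 6.310e+08; subtracting the fixed part leaves 5.993e+08 for the woodworking router, i.e. 87.78 dB.
Required insertion loss = 100 − 87.78 = 12.22 dB.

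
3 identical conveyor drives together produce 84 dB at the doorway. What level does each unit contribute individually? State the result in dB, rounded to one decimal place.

Dividing the total intensity by 3 lowers the level by 10·log₁₀ 3 = 4.771 dB: L₁ = 84 − 4.771.

79.2 dB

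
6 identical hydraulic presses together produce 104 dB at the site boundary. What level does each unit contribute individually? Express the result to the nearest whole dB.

6 equal contributions raise the level by 10·log₁₀ 6 = 7.782 dB, so each unit alone gives 104 − 7.782.

96 dB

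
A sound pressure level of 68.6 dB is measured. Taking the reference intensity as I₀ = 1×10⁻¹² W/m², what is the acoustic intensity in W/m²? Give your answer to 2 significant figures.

I/I₀ = 10^(68.6/10) = 7.244e+06, so I = 7.244e+06 × 10⁻¹² W/m².

7.2e-06 W/m²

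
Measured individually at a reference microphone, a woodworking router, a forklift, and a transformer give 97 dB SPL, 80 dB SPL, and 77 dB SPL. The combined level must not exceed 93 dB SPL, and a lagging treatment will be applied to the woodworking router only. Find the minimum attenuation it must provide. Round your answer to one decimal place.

Everything except the woodworking router sums to 10^(80/10) + 10^(77/10) = 1.501e+08 in linear terms, 81.76 dB SPL.
The limit corresponds to 10^(93/10) = 1.995e+09; subtracting the fixed part leaves 1.845e+09 for the woodworking router, i.e. 92.66 dB SPL.
So the woodworking router must be reduced from 97 to 92.66 dB SPL: IL = 4.34 dB.

4.3 dB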